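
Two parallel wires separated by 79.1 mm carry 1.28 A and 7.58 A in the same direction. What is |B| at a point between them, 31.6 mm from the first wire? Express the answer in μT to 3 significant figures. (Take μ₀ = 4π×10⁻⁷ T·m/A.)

Each long wire gives B = μ₀I/(2πd). Distances are d₁ = 0.0316 m and d₂ = 0.0475 m.
B₁ = 8.10×10⁻⁶ T, B₂ = 3.19×10⁻⁵ T.
Between parallel currents the two contributions point in opposite directions, so they subtract. B = |B₁ − B₂| = |8.10×10⁻⁶ − 3.19×10⁻⁵| = 2.38×10⁻⁵ T.

B ≈ 23.8 μT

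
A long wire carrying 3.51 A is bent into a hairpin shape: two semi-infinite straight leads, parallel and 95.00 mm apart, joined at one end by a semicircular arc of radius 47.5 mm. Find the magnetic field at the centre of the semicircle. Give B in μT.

The semicircular arc contributes B_arc = μ₀I·π/(4πR) = μ₀I/(4R) = 2.32×10⁻⁵ T.
Each semi-infinite lead is at perpendicular distance R = 0.0475 m from the centre, with the perpendicular foot at its near end, so it contributes μ₀I/(4πR); both point the same way, together 1.48×10⁻⁵ T.
Arc and leads all point the same direction: B = 2.32×10⁻⁵ + 1.48×10⁻⁵ = 3.80×10⁻⁵ T.

B ≈ 38.0 μT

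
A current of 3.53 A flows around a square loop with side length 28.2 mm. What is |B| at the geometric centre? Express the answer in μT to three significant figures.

B ≈ 142 μT

Each side is a finite straight segment at perpendicular distance d = a/(2 tan(π/4)) = 0.0141 m from the centre, with end-angles ±π/4.
One side contributes B₁ = (μ₀I/4πd)·2 sin(π/4) = 3.54×10⁻⁵ T.
All 4 sides add in the same direction: B = 4 × 3.54×10⁻⁵ = 1.42×10⁻⁴ T.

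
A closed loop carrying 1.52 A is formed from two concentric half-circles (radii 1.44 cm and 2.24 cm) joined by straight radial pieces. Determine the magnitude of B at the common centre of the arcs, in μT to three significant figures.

B ≈ 11.8 μT

The radial connectors point toward the centre, so dl × r̂ = 0 and they contribute nothing.
Each semicircle gives μ₀I/(4R): inner arc 3.32×10⁻⁵ T, outer arc 2.13×10⁻⁵ T.
The two arcs carry current in opposite angular senses, so their fields oppose: B = |3.32×10⁻⁵ − 2.13×10⁻⁵| = 1.18×10⁻⁵ T.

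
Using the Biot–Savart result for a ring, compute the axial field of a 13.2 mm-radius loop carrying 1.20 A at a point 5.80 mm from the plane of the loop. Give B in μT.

On the axis of a circular loop, B = μ₀IR² / [2(R²+z²)^(3/2)].
R² + z² = (0.0132)² + (0.0058)² = 0.0002079 m², and (R²+z²)^(3/2) = 3.00×10⁻⁶ m³.
B = (4π×10⁻⁷ × 1.20 × 0.0001742) / (2 × 3.00×10⁻⁶) = 4.38×10⁻⁵ T.

B ≈ 43.8 μT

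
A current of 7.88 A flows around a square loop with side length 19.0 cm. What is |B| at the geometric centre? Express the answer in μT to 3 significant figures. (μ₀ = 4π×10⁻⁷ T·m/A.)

B ≈ 46.9 μT

Each side is a finite straight segment at perpendicular distance d = a/(2 tan(π/4)) = 0.095 m from the centre, with end-angles ±π/4.
One side contributes B₁ = (μ₀I/4πd)·2 sin(π/4) = 1.17×10⁻⁵ T.
All 4 sides add in the same direction: B = 4 × 1.17×10⁻⁵ = 4.69×10⁻⁵ T.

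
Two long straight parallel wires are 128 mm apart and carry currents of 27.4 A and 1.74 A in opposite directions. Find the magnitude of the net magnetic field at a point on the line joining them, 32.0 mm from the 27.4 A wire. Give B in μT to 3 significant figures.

Each long wire gives B = μ₀I/(2πd). Distances are d₁ = 0.032 m and d₂ = 0.096 m.
B₁ = 1.71×10⁻⁴ T, B₂ = 3.63×10⁻⁶ T.
Between antiparallel currents both contributions point the same way, so they add. B = B₁ + B₂ = 1.71×10⁻⁴ + 3.63×10⁻⁶ = 1.75×10⁻⁴ T.

B ≈ 175 μT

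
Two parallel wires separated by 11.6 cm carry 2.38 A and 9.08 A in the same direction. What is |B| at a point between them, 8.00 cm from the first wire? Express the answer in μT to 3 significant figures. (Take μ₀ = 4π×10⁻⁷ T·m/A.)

Each long wire gives B = μ₀I/(2πd). Distances are d₁ = 0.08 m and d₂ = 0.036 m.
B₁ = 5.95×10⁻⁶ T, B₂ = 5.04×10⁻⁵ T.
Between parallel currents the two contributions point in opposite directions, so they subtract. B = |B₁ − B₂| = |5.95×10⁻⁶ − 5.04×10⁻⁵| = 4.45×10⁻⁵ T.

B ≈ 44.5 μT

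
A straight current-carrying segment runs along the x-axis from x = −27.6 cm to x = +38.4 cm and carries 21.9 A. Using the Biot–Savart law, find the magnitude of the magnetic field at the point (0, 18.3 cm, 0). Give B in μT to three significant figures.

For a finite straight segment, B = (μ₀I/4πd)(sinθ₁ + sinθ₂), where θ₁, θ₂ are the angles from the perpendicular to each end.
The perpendicular distance is d = 0.183 m; the end-offsets along the wire are a = 0.276 m and b = 0.384 m.
sinθ₁ = 0.276/√(0.276²+0.183²) = 0.8334; sinθ₂ = 0.384/√(0.384²+0.183²) = 0.9027.
B = (4π×10⁻⁷ × 21.9) / (4π × 0.183) × (0.8334 + 0.9027) = 2.08×10⁻⁵ T.

B ≈ 20.8 μT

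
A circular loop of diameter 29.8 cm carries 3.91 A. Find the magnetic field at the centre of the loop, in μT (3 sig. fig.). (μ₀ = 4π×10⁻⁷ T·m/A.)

At the centre of a circular loop the Biot–Savart law gives B = μ₀I/(2R) (so R = 0.149 m).
B = (4π×10⁻⁷ × 3.91) / (2 × 0.149) = 1.65×10⁻⁵ T.

B ≈ 16.5 μT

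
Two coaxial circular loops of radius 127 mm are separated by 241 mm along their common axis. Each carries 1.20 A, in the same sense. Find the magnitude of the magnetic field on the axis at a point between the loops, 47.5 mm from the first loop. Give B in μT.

Each loop contributes B = μ₀IR²/[2(R²+z²)^(3/2)] on the axis, with z measured from that loop.
Loop 1 (z = 0.0475 m): B₁ = 4.88×10⁻⁶ T. Loop 2 (z = 0.1935 m): B₂ = 9.81×10⁻⁷ T.
The fields add: B = B₁ + B₂ = 5.86×10⁻⁶ T.

B ≈ 5.86 μT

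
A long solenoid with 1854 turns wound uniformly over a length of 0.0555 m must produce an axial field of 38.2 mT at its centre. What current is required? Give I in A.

I ≈ 0.910 A

Inside a long solenoid B = μ₀nI with n = 3.341×10⁴ m⁻¹, so I = B/(μ₀n).
I = 3.82×10⁻² / (4π×10⁻⁷ × 3.341×10⁴) = 0.910 A.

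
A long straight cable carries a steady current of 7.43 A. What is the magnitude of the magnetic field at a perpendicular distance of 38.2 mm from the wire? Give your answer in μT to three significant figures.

B ≈ 38.9 μT

For an infinitely long straight wire, B = μ₀I/(2πd).
B = (4π×10⁻⁷ × 7.43) / (2π × 0.0382) = 3.89×10⁻⁵ T.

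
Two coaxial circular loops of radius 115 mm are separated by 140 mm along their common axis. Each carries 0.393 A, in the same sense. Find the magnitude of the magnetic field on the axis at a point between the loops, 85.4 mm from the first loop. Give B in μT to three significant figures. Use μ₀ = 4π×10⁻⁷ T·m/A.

Each loop contributes B = μ₀IR²/[2(R²+z²)^(3/2)] on the axis, with z measured from that loop.
Loop 1 (z = 0.0854 m): B₁ = 1.11×10⁻⁶ T. Loop 2 (z = 0.0546 m): B₂ = 1.58×10⁻⁶ T.
The fields add: B = B₁ + B₂ = 2.69×10⁻⁶ T.

B ≈ 2.69 μT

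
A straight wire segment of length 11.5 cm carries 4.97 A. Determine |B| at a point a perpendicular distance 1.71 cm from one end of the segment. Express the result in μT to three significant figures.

B ≈ 28.7 μT

For a finite straight segment, B = (μ₀I/4πd)(sinθ₁ + sinθ₂), where θ₁, θ₂ are the angles from the perpendicular to each end.
The perpendicular foot is at one end, so the two end-offsets along the wire are 0 and L = 0.115 m.
sinθ₁ = 0/√(0²+0.0171²) = 0.0000; sinθ₂ = 0.115/√(0.115²+0.0171²) = 0.9891.
B = (4π×10⁻⁷ × 4.97) / (4π × 0.0171) × (0.0000 + 0.9891) = 2.87×10⁻⁵ T.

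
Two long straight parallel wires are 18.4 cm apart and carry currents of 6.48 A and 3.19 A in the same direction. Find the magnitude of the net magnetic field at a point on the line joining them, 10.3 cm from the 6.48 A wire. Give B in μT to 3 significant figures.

B ≈ 4.71 μT

Each long wire gives B = μ₀I/(2πd). Distances are d₁ = 0.103 m and d₂ = 0.081 m.
B₁ = 1.26×10⁻⁵ T, B₂ = 7.88×10⁻⁶ T.
Between parallel currents the two contributions point in opposite directions, so they subtract. B = |B₁ − B₂| = |1.26×10⁻⁵ − 7.88×10⁻⁶| = 4.71×10⁻⁶ T.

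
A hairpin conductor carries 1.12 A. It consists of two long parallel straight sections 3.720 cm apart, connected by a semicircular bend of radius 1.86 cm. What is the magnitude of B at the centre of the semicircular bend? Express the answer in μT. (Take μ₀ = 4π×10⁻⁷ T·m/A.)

B ≈ 31.0 μT

The semicircular arc contributes B_arc = μ₀I·π/(4πR) = μ₀I/(4R) = 1.89×10⁻⁵ T.
Each semi-infinite lead is at perpendicular distance R = 0.0186 m from the centre, with the perpendicular foot at its near end, so it contributes μ₀I/(4πR); both point the same way, together 1.20×10⁻⁵ T.
Arc and leads all point the same direction: B = 1.89×10⁻⁵ + 1.20×10⁻⁵ = 3.10×10⁻⁵ T.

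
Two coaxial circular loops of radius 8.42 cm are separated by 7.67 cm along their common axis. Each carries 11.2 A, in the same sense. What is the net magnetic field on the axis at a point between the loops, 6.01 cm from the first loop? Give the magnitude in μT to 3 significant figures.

Each loop contributes B = μ₀IR²/[2(R²+z²)^(3/2)] on the axis, with z measured from that loop.
Loop 1 (z = 0.0601 m): B₁ = 4.51×10⁻⁵ T. Loop 2 (z = 0.0166 m): B₂ = 7.89×10⁻⁵ T.
The fields add: B = B₁ + B₂ = 1.24×10⁻⁴ T.

B ≈ 124 μT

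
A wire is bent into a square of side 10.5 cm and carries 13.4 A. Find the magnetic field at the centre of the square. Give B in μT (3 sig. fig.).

B ≈ 144 μT

Each side is a finite straight segment at perpendicular distance d = a/(2 tan(π/4)) = 0.0525 m from the centre, with end-angles ±π/4.
One side contributes B₁ = (μ₀I/4πd)·2 sin(π/4) = 3.61×10⁻⁵ T.
All 4 sides add in the same direction: B = 4 × 3.61×10⁻⁵ = 1.44×10⁻⁴ T.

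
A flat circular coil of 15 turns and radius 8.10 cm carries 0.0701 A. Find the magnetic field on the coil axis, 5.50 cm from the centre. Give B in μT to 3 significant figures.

For an N-turn flat coil, B = Nμ₀IR²/[2(R²+z²)^(3/2)] with R = 0.081 m, z = 0.055 m.
B = 15 × 3.08×10⁻⁷ T = 4.62×10⁻⁶ T.

B ≈ 4.62 μT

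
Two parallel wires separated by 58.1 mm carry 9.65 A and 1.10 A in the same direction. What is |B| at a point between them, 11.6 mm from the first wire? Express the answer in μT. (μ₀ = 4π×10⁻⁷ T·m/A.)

Each long wire gives B = μ₀I/(2πd). Distances are d₁ = 0.0116 m and d₂ = 0.0465 m.
B₁ = 1.66×10⁻⁴ T, B₂ = 4.73×10⁻⁶ T.
Between parallel currents the two contributions point in opposite directions, so they subtract. B = |B₁ − B₂| = |1.66×10⁻⁴ − 4.73×10⁻⁶| = 1.62×10⁻⁴ T.

B ≈ 162 μT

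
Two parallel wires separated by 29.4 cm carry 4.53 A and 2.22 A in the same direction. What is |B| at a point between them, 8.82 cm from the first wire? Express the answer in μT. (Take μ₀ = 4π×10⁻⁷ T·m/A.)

B ≈ 8.11 μT

Each long wire gives B = μ₀I/(2πd). Distances are d₁ = 0.0882 m and d₂ = 0.2058 m.
B₁ = 1.03×10⁻⁵ T, B₂ = 2.16×10⁻⁶ T.
Between parallel currents the two contributions point in opposite directions, so they subtract. B = |B₁ − B₂| = |1.03×10⁻⁵ − 2.16×10⁻⁶| = 8.11×10⁻⁶ T.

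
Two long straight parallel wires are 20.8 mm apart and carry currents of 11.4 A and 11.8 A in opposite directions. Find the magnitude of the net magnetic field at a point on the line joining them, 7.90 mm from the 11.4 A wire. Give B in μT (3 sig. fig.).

B ≈ 472 μT

Each long wire gives B = μ₀I/(2πd). Distances are d₁ = 0.0079 m and d₂ = 0.0129 m.
B₁ = 2.89×10⁻⁴ T, B₂ = 1.83×10⁻⁴ T.
Between antiparallel currents both contributions point the same way, so they add. B = B₁ + B₂ = 2.89×10⁻⁴ + 1.83×10⁻⁴ = 4.72×10⁻⁴ T.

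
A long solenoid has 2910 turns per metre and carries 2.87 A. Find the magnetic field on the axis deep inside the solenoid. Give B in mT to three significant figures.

Inside a long solenoid, B = μ₀nI with n = 2910 turns/m.
B = 4π×10⁻⁷ × 2910 × 2.87 = 1.05×10⁻² T.

B ≈ 10.5 mT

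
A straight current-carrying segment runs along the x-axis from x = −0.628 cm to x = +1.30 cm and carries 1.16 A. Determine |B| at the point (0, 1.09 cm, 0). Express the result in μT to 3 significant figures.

For a finite straight segment, B = (μ₀I/4πd)(sinθ₁ + sinθ₂), where θ₁, θ₂ are the angles from the perpendicular to each end.
The perpendicular distance is d = 0.0109 m; the end-offsets along the wire are a = 0.00628 m and b = 0.013 m.
sinθ₁ = 0.00628/√(0.00628²+0.0109²) = 0.4992; sinθ₂ = 0.013/√(0.013²+0.0109²) = 0.7663.
B = (4π×10⁻⁷ × 1.16) / (4π × 0.0109) × (0.4992 + 0.7663) = 1.35×10⁻⁵ T.

B ≈ 13.5 μT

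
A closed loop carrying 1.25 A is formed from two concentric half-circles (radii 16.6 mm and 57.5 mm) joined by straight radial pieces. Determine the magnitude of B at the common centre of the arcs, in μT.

B ≈ 16.8 μT

The radial connectors point toward the centre, so dl × r̂ = 0 and they contribute nothing.
Each semicircle gives μ₀I/(4R): inner arc 2.37×10⁻⁵ T, outer arc 6.83×10⁻⁶ T.
The two arcs carry current in opposite angular senses, so their fields oppose: B = |2.37×10⁻⁵ − 6.83×10⁻⁶| = 1.68×10⁻⁵ T.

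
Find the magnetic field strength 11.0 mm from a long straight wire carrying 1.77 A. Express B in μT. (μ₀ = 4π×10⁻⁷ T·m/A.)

B ≈ 32.2 μT

For an infinitely long straight wire, B = μ₀I/(2πd).
B = (4π×10⁻⁷ × 1.77) / (2π × 0.011) = 3.22×10⁻⁵ T.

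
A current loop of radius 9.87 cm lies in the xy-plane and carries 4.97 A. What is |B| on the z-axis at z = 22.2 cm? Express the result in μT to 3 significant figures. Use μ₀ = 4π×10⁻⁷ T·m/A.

B ≈ 2.12 μT

On the axis of a circular loop, B = μ₀IR² / [2(R²+z²)^(3/2)].
R² + z² = (0.0987)² + (0.222)² = 0.05903 m², and (R²+z²)^(3/2) = 1.43×10⁻² m³.
B = (4π×10⁻⁷ × 4.97 × 0.009742) / (2 × 1.43×10⁻²) = 2.12×10⁻⁶ T.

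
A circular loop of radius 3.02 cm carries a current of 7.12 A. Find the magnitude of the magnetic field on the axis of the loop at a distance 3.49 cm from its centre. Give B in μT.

B ≈ 41.5 μT

On the axis of a circular loop, B = μ₀IR² / [2(R²+z²)^(3/2)].
R² + z² = (0.0302)² + (0.0349)² = 0.00213 m², and (R²+z²)^(3/2) = 9.83×10⁻⁵ m³.
B = (4π×10⁻⁷ × 7.12 × 0.000912) / (2 × 9.83×10⁻⁵) = 4.15×10⁻⁵ T.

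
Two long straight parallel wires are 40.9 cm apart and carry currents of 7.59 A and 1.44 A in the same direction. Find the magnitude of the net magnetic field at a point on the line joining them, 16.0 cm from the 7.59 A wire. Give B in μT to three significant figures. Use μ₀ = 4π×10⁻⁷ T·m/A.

Each long wire gives B = μ₀I/(2πd). Distances are d₁ = 0.16 m and d₂ = 0.249 m.
B₁ = 9.49×10⁻⁶ T, B₂ = 1.16×10⁻⁶ T.
Between parallel currents the two contributions point in opposite directions, so they subtract. B = |B₁ − B₂| = |9.49×10⁻⁶ − 1.16×10⁻⁶| = 8.33×10⁻⁶ T.

B ≈ 8.33 μT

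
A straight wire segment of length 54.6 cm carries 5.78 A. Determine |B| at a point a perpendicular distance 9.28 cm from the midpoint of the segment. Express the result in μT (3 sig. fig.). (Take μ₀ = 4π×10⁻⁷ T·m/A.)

B ≈ 11.8 μT

For a finite straight segment, B = (μ₀I/4πd)(sinθ₁ + sinθ₂), where θ₁, θ₂ are the angles from the perpendicular to each end.
The perpendicular from the point meets the wire at its midpoint, so each end is L/2 = 0.273 m away along the wire.
sinθ₁ = 0.273/√(0.273²+0.0928²) = 0.9468; sinθ₂ = 0.273/√(0.273²+0.0928²) = 0.9468.
B = (4π×10⁻⁷ × 5.78) / (4π × 0.0928) × (0.9468 + 0.9468) = 1.18×10⁻⁵ T.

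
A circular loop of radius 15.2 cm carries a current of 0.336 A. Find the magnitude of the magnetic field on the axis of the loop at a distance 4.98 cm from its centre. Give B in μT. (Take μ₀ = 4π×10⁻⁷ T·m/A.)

B ≈ 1.19 μT

On the axis of a circular loop, B = μ₀IR² / [2(R²+z²)^(3/2)].
R² + z² = (0.152)² + (0.0498)² = 0.02558 m², and (R²+z²)^(3/2) = 4.09×10⁻³ m³.
B = (4π×10⁻⁷ × 0.336 × 0.0231) / (2 × 4.09×10⁻³) = 1.19×10⁻⁶ T.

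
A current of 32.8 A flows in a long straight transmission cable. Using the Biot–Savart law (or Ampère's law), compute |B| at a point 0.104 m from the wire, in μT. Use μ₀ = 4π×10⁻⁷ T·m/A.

B ≈ 63.1 μT

For an infinitely long straight wire, B = μ₀I/(2πd).
B = (4π×10⁻⁷ × 32.8) / (2π × 0.104) = 6.31×10⁻⁵ T.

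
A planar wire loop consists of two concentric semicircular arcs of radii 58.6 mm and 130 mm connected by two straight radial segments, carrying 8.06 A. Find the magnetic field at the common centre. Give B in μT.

B ≈ 23.7 μT

The radial connectors point toward the centre, so dl × r̂ = 0 and they contribute nothing.
Each semicircle gives μ₀I/(4R): inner arc 4.32×10⁻⁵ T, outer arc 1.95×10⁻⁵ T.
The two arcs carry current in opposite angular senses, so their fields oppose: B = |4.32×10⁻⁵ − 1.95×10⁻⁵| = 2.37×10⁻⁵ T.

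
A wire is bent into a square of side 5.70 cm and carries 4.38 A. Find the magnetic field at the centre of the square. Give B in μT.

B ≈ 86.9 μT

Each side is a finite straight segment at perpendicular distance d = a/(2 tan(π/4)) = 0.0285 m from the centre, with end-angles ±π/4.
One side contributes B₁ = (μ₀I/4πd)·2 sin(π/4) = 2.17×10⁻⁵ T.
All 4 sides add in the same direction: B = 4 × 2.17×10⁻⁵ = 8.69×10⁻⁵ T.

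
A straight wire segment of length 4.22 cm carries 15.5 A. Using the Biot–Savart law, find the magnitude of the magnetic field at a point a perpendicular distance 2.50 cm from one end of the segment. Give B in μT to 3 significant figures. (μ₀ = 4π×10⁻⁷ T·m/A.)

B ≈ 53.3 μT

For a finite straight segment, B = (μ₀I/4πd)(sinθ₁ + sinθ₂), where θ₁, θ₂ are the angles from the perpendicular to each end.
The perpendicular foot is at one end, so the two end-offsets along the wire are 0 and L = 0.0422 m.
sinθ₁ = 0/√(0²+0.025²) = 0.0000; sinθ₂ = 0.0422/√(0.0422²+0.025²) = 0.8604.
B = (4π×10⁻⁷ × 15.5) / (4π × 0.025) × (0.0000 + 0.8604) = 5.33×10⁻⁵ T.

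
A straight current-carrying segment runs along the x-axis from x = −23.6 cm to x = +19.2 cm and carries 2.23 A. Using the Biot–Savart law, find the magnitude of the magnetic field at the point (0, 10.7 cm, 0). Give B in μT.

B ≈ 3.72 μT

For a finite straight segment, B = (μ₀I/4πd)(sinθ₁ + sinθ₂), where θ₁, θ₂ are the angles from the perpendicular to each end.
The perpendicular distance is d = 0.107 m; the end-offsets along the wire are a = 0.236 m and b = 0.192 m.
sinθ₁ = 0.236/√(0.236²+0.107²) = 0.9108; sinθ₂ = 0.192/√(0.192²+0.107²) = 0.8735.
B = (4π×10⁻⁷ × 2.23) / (4π × 0.107) × (0.9108 + 0.8735) = 3.72×10⁻⁶ T.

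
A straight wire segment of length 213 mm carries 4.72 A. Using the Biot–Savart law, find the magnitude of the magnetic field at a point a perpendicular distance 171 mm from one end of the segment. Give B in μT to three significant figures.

For a finite straight segment, B = (μ₀I/4πd)(sinθ₁ + sinθ₂), where θ₁, θ₂ are the angles from the perpendicular to each end.
The perpendicular foot is at one end, so the two end-offsets along the wire are 0 and L = 0.213 m.
sinθ₁ = 0/√(0²+0.171²) = 0.0000; sinθ₂ = 0.213/√(0.213²+0.171²) = 0.7798.
B = (4π×10⁻⁷ × 4.72) / (4π × 0.171) × (0.0000 + 0.7798) = 2.15×10⁻⁶ T.

B ≈ 2.15 μT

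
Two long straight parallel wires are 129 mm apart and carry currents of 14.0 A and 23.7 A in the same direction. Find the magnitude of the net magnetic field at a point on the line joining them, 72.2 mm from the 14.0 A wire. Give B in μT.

B ≈ 44.7 μT

Each long wire gives B = μ₀I/(2πd). Distances are d₁ = 0.0722 m and d₂ = 0.0568 m.
B₁ = 3.88×10⁻⁵ T, B₂ = 8.35×10⁻⁵ T.
Between parallel currents the two contributions point in opposite directions, so they subtract. B = |B₁ − B₂| = |3.88×10⁻⁵ − 8.35×10⁻⁵| = 4.47×10⁻⁵ T.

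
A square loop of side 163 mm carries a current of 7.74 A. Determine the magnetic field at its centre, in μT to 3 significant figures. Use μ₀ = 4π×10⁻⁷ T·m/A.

Each side is a finite straight segment at perpendicular distance d = a/(2 tan(π/4)) = 0.0815 m from the centre, with end-angles ±π/4.
One side contributes B₁ = (μ₀I/4πd)·2 sin(π/4) = 1.34×10⁻⁵ T.
All 4 sides add in the same direction: B = 4 × 1.34×10⁻⁵ = 5.37×10⁻⁵ T.

B ≈ 53.7 μT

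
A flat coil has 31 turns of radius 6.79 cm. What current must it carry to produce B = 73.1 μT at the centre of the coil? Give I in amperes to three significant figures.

I ≈ 0.255 A

For an N-turn coil, B = Nμ₀I/(2R) with R = 0.0679 m, so I = 2RB/(Nμ₀) = 2 × 0.0679 × 7.31×10⁻⁵ / (31 × 4π×10⁻⁷) = 0.255 A.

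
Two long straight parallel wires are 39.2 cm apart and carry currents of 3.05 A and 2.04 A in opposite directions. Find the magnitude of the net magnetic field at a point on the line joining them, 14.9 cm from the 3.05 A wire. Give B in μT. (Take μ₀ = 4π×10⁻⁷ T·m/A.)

B ≈ 5.77 μT

Each long wire gives B = μ₀I/(2πd). Distances are d₁ = 0.149 m and d₂ = 0.243 m.
B₁ = 4.09×10⁻⁶ T, B₂ = 1.68×10⁻⁶ T.
Between antiparallel currents both contributions point the same way, so they add. B = B₁ + B₂ = 4.09×10⁻⁶ + 1.68×10⁻⁶ = 5.77×10⁻⁶ T.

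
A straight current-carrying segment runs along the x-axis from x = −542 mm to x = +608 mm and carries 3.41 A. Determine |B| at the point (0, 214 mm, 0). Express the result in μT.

For a finite straight segment, B = (μ₀I/4πd)(sinθ₁ + sinθ₂), where θ₁, θ₂ are the angles from the perpendicular to each end.
The perpendicular distance is d = 0.214 m; the end-offsets along the wire are a = 0.542 m and b = 0.608 m.
sinθ₁ = 0.542/√(0.542²+0.214²) = 0.9301; sinθ₂ = 0.608/√(0.608²+0.214²) = 0.9433.
B = (4π×10⁻⁷ × 3.41) / (4π × 0.214) × (0.9301 + 0.9433) = 2.99×10⁻⁶ T.

B ≈ 2.99 μT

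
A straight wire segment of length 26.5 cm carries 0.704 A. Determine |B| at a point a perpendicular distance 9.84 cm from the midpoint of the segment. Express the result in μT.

B ≈ 1.15 μT

For a finite straight segment, B = (μ₀I/4πd)(sinθ₁ + sinθ₂), where θ₁, θ₂ are the angles from the perpendicular to each end.
The perpendicular from the point meets the wire at its midpoint, so each end is L/2 = 0.1325 m away along the wire.
sinθ₁ = 0.1325/√(0.1325²+0.0984²) = 0.8028; sinθ₂ = 0.1325/√(0.1325²+0.0984²) = 0.8028.
B = (4π×10⁻⁷ × 0.704) / (4π × 0.0984) × (0.8028 + 0.8028) = 1.15×10⁻⁶ T.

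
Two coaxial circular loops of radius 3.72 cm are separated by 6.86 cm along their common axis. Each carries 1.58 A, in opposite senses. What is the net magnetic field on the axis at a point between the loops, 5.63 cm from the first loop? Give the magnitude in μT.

B ≈ 18.4 μT

Each loop contributes B = μ₀IR²/[2(R²+z²)^(3/2)] on the axis, with z measured from that loop.
Loop 1 (z = 0.0563 m): B₁ = 4.47×10⁻⁶ T. Loop 2 (z = 0.0123 m): B₂ = 2.28×10⁻⁵ T.
The fields oppose: B = |B₁ − B₂| = 1.84×10⁻⁵ T.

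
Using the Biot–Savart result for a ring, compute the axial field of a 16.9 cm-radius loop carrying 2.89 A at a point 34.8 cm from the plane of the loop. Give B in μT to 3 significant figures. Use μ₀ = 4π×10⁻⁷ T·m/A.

On the axis of a circular loop, B = μ₀IR² / [2(R²+z²)^(3/2)].
R² + z² = (0.169)² + (0.348)² = 0.1497 m², and (R²+z²)^(3/2) = 5.79×10⁻² m³.
B = (4π×10⁻⁷ × 2.89 × 0.02856) / (2 × 5.79×10⁻²) = 8.96×10⁻⁷ T.

B ≈ 0.896 μT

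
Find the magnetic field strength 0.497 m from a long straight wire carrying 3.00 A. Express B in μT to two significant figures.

For an infinitely long straight wire, B = μ₀I/(2πd).
B = (4π×10⁻⁷ × 3.00) / (2π × 0.497) = 1.21×10⁻⁶ T.

B ≈ 1.2 μT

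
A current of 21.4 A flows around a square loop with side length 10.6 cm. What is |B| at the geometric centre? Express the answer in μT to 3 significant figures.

B ≈ 228 μT

Each side is a finite straight segment at perpendicular distance d = a/(2 tan(π/4)) = 0.053 m from the centre, with end-angles ±π/4.
One side contributes B₁ = (μ₀I/4πd)·2 sin(π/4) = 5.71×10⁻⁵ T.
All 4 sides add in the same direction: B = 4 × 5.71×10⁻⁵ = 2.28×10⁻⁴ T.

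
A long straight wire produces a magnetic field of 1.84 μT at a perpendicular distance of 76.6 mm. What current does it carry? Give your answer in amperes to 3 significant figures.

I ≈ 0.705 A

For a long straight wire B = μ₀I/(2πd), so I = 2πdB/μ₀.
I = 2π × 0.0766 × 1.84×10⁻⁶ / (4π×10⁻⁷) = 0.705 A.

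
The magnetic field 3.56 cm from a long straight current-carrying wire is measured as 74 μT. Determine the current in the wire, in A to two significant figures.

I ≈ 13 A

For a long straight wire B = μ₀I/(2πd), so I = 2πdB/μ₀.
I = 2π × 0.0356 × 7.40×10⁻⁵ / (4π×10⁻⁷) = 13.2 A.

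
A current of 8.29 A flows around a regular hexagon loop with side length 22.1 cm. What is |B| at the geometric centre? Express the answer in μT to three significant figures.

B ≈ 26.0 μT

Each side is a finite straight segment at perpendicular distance d = a/(2 tan(π/6)) = 0.1914 m from the centre, with end-angles ±π/6.
One side contributes B₁ = (μ₀I/4πd)·2 sin(π/6) = 4.33×10⁻⁶ T.
All 6 sides add in the same direction: B = 6 × 4.33×10⁻⁶ = 2.60×10⁻⁵ T.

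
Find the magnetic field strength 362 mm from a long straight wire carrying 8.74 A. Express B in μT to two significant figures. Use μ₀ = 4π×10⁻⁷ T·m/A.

B ≈ 4.8 μT

For an infinitely long straight wire, B = μ₀I/(2πd).
B = (4π×10⁻⁷ × 8.74) / (2π × 0.362) = 4.83×10⁻⁶ T.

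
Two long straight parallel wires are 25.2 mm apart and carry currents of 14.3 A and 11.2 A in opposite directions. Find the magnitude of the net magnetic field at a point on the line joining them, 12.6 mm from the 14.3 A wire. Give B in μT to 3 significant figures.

Each long wire gives B = μ₀I/(2πd). Distances are d₁ = 0.0126 m and d₂ = 0.0126 m.
B₁ = 2.27×10⁻⁴ T, B₂ = 1.78×10⁻⁴ T.
Between antiparallel currents both contributions point the same way, so they add. B = B₁ + B₂ = 2.27×10⁻⁴ + 1.78×10⁻⁴ = 4.05×10⁻⁴ T.

B ≈ 405 μT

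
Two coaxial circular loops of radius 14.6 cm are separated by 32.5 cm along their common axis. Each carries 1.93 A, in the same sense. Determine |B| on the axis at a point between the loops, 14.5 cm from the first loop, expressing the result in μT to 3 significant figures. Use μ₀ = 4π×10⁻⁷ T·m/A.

B ≈ 5.04 μT

Each loop contributes B = μ₀IR²/[2(R²+z²)^(3/2)] on the axis, with z measured from that loop.
Loop 1 (z = 0.145 m): B₁ = 2.97×10⁻⁶ T. Loop 2 (z = 0.18 m): B₂ = 2.08×10⁻⁶ T.
The fields add: B = B₁ + B₂ = 5.04×10⁻⁶ T.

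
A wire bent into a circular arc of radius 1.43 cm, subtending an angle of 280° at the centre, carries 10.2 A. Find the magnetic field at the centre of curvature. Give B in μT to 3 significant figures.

The Biot–Savart field of a circular arc at its centre is B = μ₀Iφ/(4πR), with φ = 4.887 rad.
B = (4π×10⁻⁷ × 10.2 × 4.887) / (4π × 0.0143) = 3.49×10⁻⁴ T.

B ≈ 349 μT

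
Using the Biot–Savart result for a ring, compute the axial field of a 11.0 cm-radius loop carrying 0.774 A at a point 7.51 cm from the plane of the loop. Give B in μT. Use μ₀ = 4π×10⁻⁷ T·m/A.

On the axis of a circular loop, B = μ₀IR² / [2(R²+z²)^(3/2)].
R² + z² = (0.11)² + (0.0751)² = 0.01774 m², and (R²+z²)^(3/2) = 2.36×10⁻³ m³.
B = (4π×10⁻⁷ × 0.774 × 0.0121) / (2 × 2.36×10⁻³) = 2.49×10⁻⁶ T.

B ≈ 2.49 μT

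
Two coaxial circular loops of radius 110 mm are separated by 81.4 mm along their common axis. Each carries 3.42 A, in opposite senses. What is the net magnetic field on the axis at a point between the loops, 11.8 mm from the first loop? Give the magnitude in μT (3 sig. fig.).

Each loop contributes B = μ₀IR²/[2(R²+z²)^(3/2)] on the axis, with z measured from that loop.
Loop 1 (z = 0.0118 m): B₁ = 1.92×10⁻⁵ T. Loop 2 (z = 0.0696 m): B₂ = 1.18×10⁻⁵ T.
The fields oppose: B = |B₁ − B₂| = 7.41×10⁻⁶ T.

B ≈ 7.41 μT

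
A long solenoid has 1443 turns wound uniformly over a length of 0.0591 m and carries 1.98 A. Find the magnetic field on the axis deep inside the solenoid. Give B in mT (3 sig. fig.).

Inside a long solenoid, B = μ₀nI with n = 2.442×10⁴ turns/m.
B = 4π×10⁻⁷ × 2.442×10⁴ × 1.98 = 6.08×10⁻² T.

B ≈ 60.8 mT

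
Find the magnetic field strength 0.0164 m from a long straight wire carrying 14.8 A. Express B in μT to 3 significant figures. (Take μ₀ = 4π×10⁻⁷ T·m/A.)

For an infinitely long straight wire, B = μ₀I/(2πd).
B = (4π×10⁻⁷ × 14.8) / (2π × 0.0164) = 1.80×10⁻⁴ T.

B ≈ 180 μT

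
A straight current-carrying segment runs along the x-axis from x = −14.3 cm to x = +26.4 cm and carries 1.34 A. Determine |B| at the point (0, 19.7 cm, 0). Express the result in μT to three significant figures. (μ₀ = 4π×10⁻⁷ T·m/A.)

B ≈ 0.945 μT

For a finite straight segment, B = (μ₀I/4πd)(sinθ₁ + sinθ₂), where θ₁, θ₂ are the angles from the perpendicular to each end.
The perpendicular distance is d = 0.197 m; the end-offsets along the wire are a = 0.143 m and b = 0.264 m.
sinθ₁ = 0.143/√(0.143²+0.197²) = 0.5874; sinθ₂ = 0.264/√(0.264²+0.197²) = 0.8015.
B = (4π×10⁻⁷ × 1.34) / (4π × 0.197) × (0.5874 + 0.8015) = 9.45×10⁻⁷ T.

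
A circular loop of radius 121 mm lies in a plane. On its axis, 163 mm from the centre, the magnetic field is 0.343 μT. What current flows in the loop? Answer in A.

On the axis of a loop, B = μ₀IR²/[2(R²+z²)^(3/2)], so I = 2B(R²+z²)^(3/2)/(μ₀R²).
R² + z² = 0.01464 + 0.02657 = 0.04121 m²; raised to 3/2 gives 8.37×10⁻³ m³.
I = 2 × 3.43×10⁻⁷ × 8.37×10⁻³ / (1.26×10⁻⁶ × 0.01464) = 0.312 A.

I ≈ 0.312 A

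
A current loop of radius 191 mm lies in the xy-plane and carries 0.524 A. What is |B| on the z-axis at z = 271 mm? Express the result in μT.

B ≈ 0.330 μT

On the axis of a circular loop, B = μ₀IR² / [2(R²+z²)^(3/2)].
R² + z² = (0.191)² + (0.271)² = 0.1099 m², and (R²+z²)^(3/2) = 3.64×10⁻² m³.
B = (4π×10⁻⁷ × 0.524 × 0.03648) / (2 × 3.64×10⁻²) = 3.30×10⁻⁷ T.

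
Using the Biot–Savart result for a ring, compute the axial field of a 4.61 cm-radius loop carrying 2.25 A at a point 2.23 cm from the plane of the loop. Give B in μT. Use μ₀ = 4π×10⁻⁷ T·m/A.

B ≈ 22.4 μT

On the axis of a circular loop, B = μ₀IR² / [2(R²+z²)^(3/2)].
R² + z² = (0.0461)² + (0.0223)² = 0.002623 m², and (R²+z²)^(3/2) = 1.34×10⁻⁴ m³.
B = (4π×10⁻⁷ × 2.25 × 0.002125) / (2 × 1.34×10⁻⁴) = 2.24×10⁻⁵ T.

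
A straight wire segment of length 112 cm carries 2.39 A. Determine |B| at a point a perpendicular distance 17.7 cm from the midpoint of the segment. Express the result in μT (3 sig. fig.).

For a finite straight segment, B = (μ₀I/4πd)(sinθ₁ + sinθ₂), where θ₁, θ₂ are the angles from the perpendicular to each end.
The perpendicular from the point meets the wire at its midpoint, so each end is L/2 = 0.56 m away along the wire.
sinθ₁ = 0.56/√(0.56²+0.177²) = 0.9535; sinθ₂ = 0.56/√(0.56²+0.177²) = 0.9535.
B = (4π×10⁻⁷ × 2.39) / (4π × 0.177) × (0.9535 + 0.9535) = 2.58×10⁻⁶ T.

B ≈ 2.58 μT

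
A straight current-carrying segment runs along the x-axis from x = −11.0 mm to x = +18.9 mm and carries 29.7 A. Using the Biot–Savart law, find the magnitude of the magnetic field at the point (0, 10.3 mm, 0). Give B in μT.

B ≈ 464 μT

For a finite straight segment, B = (μ₀I/4πd)(sinθ₁ + sinθ₂), where θ₁, θ₂ are the angles from the perpendicular to each end.
The perpendicular distance is d = 0.0103 m; the end-offsets along the wire are a = 0.011 m and b = 0.0189 m.
sinθ₁ = 0.011/√(0.011²+0.0103²) = 0.7300; sinθ₂ = 0.0189/√(0.0189²+0.0103²) = 0.8781.
B = (4π×10⁻⁷ × 29.7) / (4π × 0.0103) × (0.7300 + 0.8781) = 4.64×10⁻⁴ T.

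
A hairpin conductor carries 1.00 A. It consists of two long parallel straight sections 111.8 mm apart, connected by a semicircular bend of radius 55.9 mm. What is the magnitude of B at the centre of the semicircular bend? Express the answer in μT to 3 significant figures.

B ≈ 9.20 μT

The semicircular arc contributes B_arc = μ₀I·π/(4πR) = μ₀I/(4R) = 5.62×10⁻⁶ T.
Each semi-infinite lead is at perpendicular distance R = 0.0559 m from the centre, with the perpendicular foot at its near end, so it contributes μ₀I/(4πR); both point the same way, together 3.58×10⁻⁶ T.
Arc and leads all point the same direction: B = 5.62×10⁻⁶ + 3.58×10⁻⁶ = 9.20×10⁻⁶ T.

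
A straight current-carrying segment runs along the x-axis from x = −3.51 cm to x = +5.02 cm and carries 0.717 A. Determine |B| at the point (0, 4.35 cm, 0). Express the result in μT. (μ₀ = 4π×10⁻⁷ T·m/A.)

B ≈ 2.28 μT

For a finite straight segment, B = (μ₀I/4πd)(sinθ₁ + sinθ₂), where θ₁, θ₂ are the angles from the perpendicular to each end.
The perpendicular distance is d = 0.0435 m; the end-offsets along the wire are a = 0.0351 m and b = 0.0502 m.
sinθ₁ = 0.0351/√(0.0351²+0.0435²) = 0.6280; sinθ₂ = 0.0502/√(0.0502²+0.0435²) = 0.7557.
B = (4π×10⁻⁷ × 0.717) / (4π × 0.0435) × (0.6280 + 0.7557) = 2.28×10⁻⁶ T.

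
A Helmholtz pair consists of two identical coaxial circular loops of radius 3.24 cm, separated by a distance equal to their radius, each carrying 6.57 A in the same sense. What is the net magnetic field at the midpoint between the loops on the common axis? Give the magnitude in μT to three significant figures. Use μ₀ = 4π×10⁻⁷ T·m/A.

Each loop contributes B = μ₀IR²/[2(R²+z²)^(3/2)] on the axis, with z measured from that loop.
Loop 1 (z = 0.0162 m): B₁ = 9.12×10⁻⁵ T. Loop 2 (z = 0.0162 m): B₂ = 9.12×10⁻⁵ T.
The fields add: B = B₁ + B₂ = 1.82×10⁻⁴ T.

B ≈ 182 μT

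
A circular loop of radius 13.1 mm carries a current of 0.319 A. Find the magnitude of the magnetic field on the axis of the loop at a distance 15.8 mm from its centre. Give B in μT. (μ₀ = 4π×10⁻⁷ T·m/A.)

On the axis of a circular loop, B = μ₀IR² / [2(R²+z²)^(3/2)].
R² + z² = (0.0131)² + (0.0158)² = 0.0004213 m², and (R²+z²)^(3/2) = 8.65×10⁻⁶ m³.
B = (4π×10⁻⁷ × 0.319 × 0.0001716) / (2 × 8.65×10⁻⁶) = 3.98×10⁻⁶ T.

B ≈ 3.98 μT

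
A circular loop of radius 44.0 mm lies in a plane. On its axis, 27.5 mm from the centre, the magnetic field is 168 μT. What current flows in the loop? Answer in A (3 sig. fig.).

On the axis of a loop, B = μ₀IR²/[2(R²+z²)^(3/2)], so I = 2B(R²+z²)^(3/2)/(μ₀R²).
R² + z² = 0.001936 + 0.0007562 = 0.002692 m²; raised to 3/2 gives 1.40×10⁻⁴ m³.
I = 2 × 1.68×10⁻⁴ × 1.40×10⁻⁴ / (1.26×10⁻⁶ × 0.001936) = 19.3 A.

I ≈ 19.3 A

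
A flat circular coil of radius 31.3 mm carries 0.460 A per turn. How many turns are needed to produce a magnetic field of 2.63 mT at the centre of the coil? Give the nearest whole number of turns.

For an N-turn coil, B = Nμ₀I/(2R). A single turn gives B₁ = 9.23×10⁻⁶ T with R = 0.0313 m.
N = B/B₁ = 2.63×10⁻³ / 9.23×10⁻⁶ = 284.81.

N = 285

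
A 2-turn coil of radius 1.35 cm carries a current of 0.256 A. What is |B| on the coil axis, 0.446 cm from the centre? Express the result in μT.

B ≈ 20.4 μT

For an N-turn flat coil, B = Nμ₀IR²/[2(R²+z²)^(3/2)] with R = 0.0135 m, z = 0.00446 m.
B = 2 × 1.02×10⁻⁵ T = 2.04×10⁻⁵ T.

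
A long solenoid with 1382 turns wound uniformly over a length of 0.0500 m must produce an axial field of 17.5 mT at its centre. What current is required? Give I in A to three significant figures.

Inside a long solenoid B = μ₀nI with n = 2.764×10⁴ m⁻¹, so I = B/(μ₀n).
I = 1.75×10⁻² / (4π×10⁻⁷ × 2.764×10⁴) = 0.504 A.

I ≈ 0.504 A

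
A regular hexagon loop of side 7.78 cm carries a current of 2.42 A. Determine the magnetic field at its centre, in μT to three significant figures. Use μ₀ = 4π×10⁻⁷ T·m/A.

B ≈ 21.6 μT

Each side is a finite straight segment at perpendicular distance d = a/(2 tan(π/6)) = 0.06738 m from the centre, with end-angles ±π/6.
One side contributes B₁ = (μ₀I/4πd)·2 sin(π/6) = 3.59×10⁻⁶ T.
All 6 sides add in the same direction: B = 6 × 3.59×10⁻⁶ = 2.16×10⁻⁵ T.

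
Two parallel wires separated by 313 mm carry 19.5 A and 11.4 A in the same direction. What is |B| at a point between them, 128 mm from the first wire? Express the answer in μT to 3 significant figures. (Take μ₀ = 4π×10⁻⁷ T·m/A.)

B ≈ 18.1 μT

Each long wire gives B = μ₀I/(2πd). Distances are d₁ = 0.128 m and d₂ = 0.185 m.
B₁ = 3.05×10⁻⁵ T, B₂ = 1.23×10⁻⁵ T.
Between parallel currents the two contributions point in opposite directions, so they subtract. B = |B₁ − B₂| = |3.05×10⁻⁵ − 1.23×10⁻⁵| = 1.81×10⁻⁵ T.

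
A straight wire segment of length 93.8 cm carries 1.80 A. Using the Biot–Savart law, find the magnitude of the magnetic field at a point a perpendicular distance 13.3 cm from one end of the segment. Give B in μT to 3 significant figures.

For a finite straight segment, B = (μ₀I/4πd)(sinθ₁ + sinθ₂), where θ₁, θ₂ are the angles from the perpendicular to each end.
The perpendicular foot is at one end, so the two end-offsets along the wire are 0 and L = 0.938 m.
sinθ₁ = 0/√(0²+0.133²) = 0.0000; sinθ₂ = 0.938/√(0.938²+0.133²) = 0.9901.
B = (4π×10⁻⁷ × 1.80) / (4π × 0.133) × (0.0000 + 0.9901) = 1.34×10⁻⁶ T.

B ≈ 1.34 μT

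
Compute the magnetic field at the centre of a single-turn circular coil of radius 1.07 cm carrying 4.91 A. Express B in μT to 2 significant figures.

At the centre of a circular loop the Biot–Savart law gives B = μ₀I/(2R).
B = (4π×10⁻⁷ × 4.91) / (2 × 0.0107) = 2.88×10⁻⁴ T.

B ≈ 290 μT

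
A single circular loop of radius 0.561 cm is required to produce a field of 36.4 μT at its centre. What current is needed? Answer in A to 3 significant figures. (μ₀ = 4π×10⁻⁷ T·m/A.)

At the centre of a circular loop B = μ₀I/(2R), so I = 2RB/μ₀.
With R = 0.00561 m, I = 2 × 0.00561 × 3.64×10⁻⁵ / (4π×10⁻⁷) = 0.325 A.

I ≈ 0.325 A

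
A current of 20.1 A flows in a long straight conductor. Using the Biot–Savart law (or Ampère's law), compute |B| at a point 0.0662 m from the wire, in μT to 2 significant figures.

B ≈ 61 μT

For an infinitely long straight wire, B = μ₀I/(2πd).
B = (4π×10⁻⁷ × 20.1) / (2π × 0.0662) = 6.07×10⁻⁵ T.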